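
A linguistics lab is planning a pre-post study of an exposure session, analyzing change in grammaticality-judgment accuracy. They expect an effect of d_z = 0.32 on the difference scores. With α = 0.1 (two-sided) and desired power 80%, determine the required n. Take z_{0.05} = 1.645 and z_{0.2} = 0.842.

For a paired (one-sample on differences) test: n = ((z_{α/2} + z_β) / d)².
z_{α/2} + z_β = 1.645 + 0.842 = 2.487.
n = (2.487 / 0.32)² = 7.772² = 60.40.
Round up.

n = 61 pairs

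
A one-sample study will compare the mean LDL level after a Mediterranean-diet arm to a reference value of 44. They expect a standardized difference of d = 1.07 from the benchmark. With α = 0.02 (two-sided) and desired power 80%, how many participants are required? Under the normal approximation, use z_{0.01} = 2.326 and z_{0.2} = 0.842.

For a one-sample test: n = ((z_{α/2} + z_β) / d)².
z_{α/2} + z_β = 2.326 + 0.842 = 3.168.
n = (3.168 / 1.07)² = 2.961² = 8.77.
Round up.

n = 9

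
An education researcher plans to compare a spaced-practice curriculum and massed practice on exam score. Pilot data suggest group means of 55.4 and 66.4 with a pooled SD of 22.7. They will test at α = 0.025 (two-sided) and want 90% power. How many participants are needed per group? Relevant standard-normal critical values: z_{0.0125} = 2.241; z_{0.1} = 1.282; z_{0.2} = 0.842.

n = 106 per group

Cohen's d = |M₁ − M₂| / SD_pooled = |55.4 − 66.4| / 22.7 = 11.0 / 22.7 = 0.485.
For two independent groups with equal n: n = 2·((z_{α/2} + z_β) / d)².
z_{α/2} + z_β = 2.241 + 1.282 = 3.523.
n = 2 × (3.523 / 0.485)² = 2 × 7.264² = 2 × 52.76 = 105.5.
Round up to the next whole participant.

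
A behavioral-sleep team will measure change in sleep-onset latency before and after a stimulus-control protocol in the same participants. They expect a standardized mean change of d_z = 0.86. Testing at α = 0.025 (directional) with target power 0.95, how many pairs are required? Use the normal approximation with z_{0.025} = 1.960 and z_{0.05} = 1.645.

n = 18 pairs

For a paired (one-sample on differences) test: n = ((z_{α} + z_β) / d)².
z_{α} + z_β = 1.960 + 1.645 = 3.605.
n = (3.605 / 0.86)² = 4.192² = 17.57.
Round up.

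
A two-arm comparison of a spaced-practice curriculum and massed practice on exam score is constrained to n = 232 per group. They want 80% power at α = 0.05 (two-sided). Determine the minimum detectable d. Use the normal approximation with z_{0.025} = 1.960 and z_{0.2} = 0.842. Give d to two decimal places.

d_min ≈ 0.26

For two independent groups of n = 232 each: d_min = (z_{α/2} + z_β)·√(2/n).
z-sum = 1.960 + 0.842 = 2.802.
d_min = 2.802 × √(2/232) = 2.802 × 0.0928 = 0.260.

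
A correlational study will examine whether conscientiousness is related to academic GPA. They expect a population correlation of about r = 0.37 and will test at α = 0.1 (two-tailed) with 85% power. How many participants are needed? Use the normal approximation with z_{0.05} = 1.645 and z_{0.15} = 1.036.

n = 51

Fisher's z: C = ½·ln((1+r)/(1−r)) = ½·ln(2.1746) = 0.3884.
n = ((z_{α/2} + z_β)/C)² + 3.
(1.645 + 1.036) / 0.3884 = 2.681 / 0.3884 = 6.903.
n = 6.903² + 3 = 47.65 + 3 = 50.6.
Round up.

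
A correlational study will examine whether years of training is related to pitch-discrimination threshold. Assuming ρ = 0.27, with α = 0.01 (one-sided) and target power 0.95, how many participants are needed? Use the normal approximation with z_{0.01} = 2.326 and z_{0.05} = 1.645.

n = 209

Fisher's z: C = ½·ln((1+r)/(1−r)) = ½·ln(1.7397) = 0.2769.
n = ((z_{α} + z_β)/C)² + 3.
(2.326 + 1.645) / 0.2769 = 3.971 / 0.2769 = 14.341.
n = 14.341² + 3 = 205.66 + 3 = 208.7.
Round up.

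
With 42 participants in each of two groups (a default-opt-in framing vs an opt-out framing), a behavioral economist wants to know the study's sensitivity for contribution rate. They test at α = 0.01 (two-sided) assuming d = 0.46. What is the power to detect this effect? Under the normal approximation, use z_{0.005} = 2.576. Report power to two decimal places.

power ≈ 0.32

For two equal groups, power = Φ(d·√(n/2) − z_{α/2}).
d·√(n/2) = 0.46 × √(42/2) = 0.46 × 4.583 = 2.108.
z_β = 2.108 − 2.576 = -0.468.
Power = Φ(-0.468) = 0.320.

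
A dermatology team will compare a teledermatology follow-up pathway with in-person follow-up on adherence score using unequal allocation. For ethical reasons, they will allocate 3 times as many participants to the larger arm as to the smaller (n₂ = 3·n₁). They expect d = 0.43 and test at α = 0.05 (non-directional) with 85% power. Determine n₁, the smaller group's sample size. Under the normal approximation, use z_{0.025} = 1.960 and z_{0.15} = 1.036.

With allocation ratio k = n₂/n₁ = 3, Var(x̄₁−x̄₂) = σ²(1/n₁ + 1/(k·n₁)) = σ²·(k+1)/(k·n₁).
So n₁ = (1 + 1/k)·((z_{α/2} + z_β)/d)² = 1.333 × (2.996/0.43)².
n₁ = 1.333 × 48.55 = 64.7.
Round up: n₁ = 65, giving n₂ = 3 × 65 = 195.

n₁ = 65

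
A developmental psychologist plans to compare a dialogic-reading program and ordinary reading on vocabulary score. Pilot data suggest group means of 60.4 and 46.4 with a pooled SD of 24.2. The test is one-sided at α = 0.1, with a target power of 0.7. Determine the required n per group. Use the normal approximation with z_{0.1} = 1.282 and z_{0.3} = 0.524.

Cohen's d = |M₁ − M₂| / SD_pooled = |60.4 − 46.4| / 24.2 = 14.0 / 24.2 = 0.579.
For two independent groups with equal n: n = 2·((z_{α} + z_β) / d)².
z_{α} + z_β = 1.282 + 0.524 = 1.806.
n = 2 × (1.806 / 0.579)² = 2 × 3.119² = 2 × 9.73 = 19.5.
Round up to the next whole participant.

n = 20 per group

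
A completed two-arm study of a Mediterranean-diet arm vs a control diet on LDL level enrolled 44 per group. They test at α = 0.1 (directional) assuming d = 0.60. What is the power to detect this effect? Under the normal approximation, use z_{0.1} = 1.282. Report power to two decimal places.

For two equal groups, power = Φ(d·√(n/2) − z_{α}).
d·√(n/2) = 0.60 × √(44/2) = 0.60 × 4.690 = 2.814.
z_β = 2.814 − 1.282 = 1.532.
Power = Φ(1.532) = 0.937.

power ≈ 0.94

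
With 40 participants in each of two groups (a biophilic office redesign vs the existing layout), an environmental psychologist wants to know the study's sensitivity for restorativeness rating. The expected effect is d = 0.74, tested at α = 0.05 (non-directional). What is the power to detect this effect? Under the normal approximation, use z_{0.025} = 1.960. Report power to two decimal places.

For two equal groups, power = Φ(d·√(n/2) − z_{α/2}).
d·√(n/2) = 0.74 × √(40/2) = 0.74 × 4.472 = 3.309.
z_β = 3.309 − 1.960 = 1.349.
Power = Φ(1.349) = 0.911.

power ≈ 0.91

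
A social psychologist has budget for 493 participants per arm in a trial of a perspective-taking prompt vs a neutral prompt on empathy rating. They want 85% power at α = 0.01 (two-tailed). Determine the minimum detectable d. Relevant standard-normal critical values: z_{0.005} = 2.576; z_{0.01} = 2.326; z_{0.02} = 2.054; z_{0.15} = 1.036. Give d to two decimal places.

For two independent groups of n = 493 each: d_min = (z_{α/2} + z_β)·√(2/n).
z-sum = 2.576 + 1.036 = 3.612.
d_min = 3.612 × √(2/493) = 3.612 × 0.0637 = 0.230.

d_min ≈ 0.23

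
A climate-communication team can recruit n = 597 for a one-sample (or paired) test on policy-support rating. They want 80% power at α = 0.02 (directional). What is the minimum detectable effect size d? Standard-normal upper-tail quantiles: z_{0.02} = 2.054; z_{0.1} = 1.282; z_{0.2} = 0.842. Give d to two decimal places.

For a single sample (or paired design) of n = 597: d_min = (z_{α} + z_β)/√n.
z-sum = 2.054 + 0.842 = 2.896.
d_min = 2.896 / √597 = 2.896 / 24.434 = 0.119.

d_min ≈ 0.12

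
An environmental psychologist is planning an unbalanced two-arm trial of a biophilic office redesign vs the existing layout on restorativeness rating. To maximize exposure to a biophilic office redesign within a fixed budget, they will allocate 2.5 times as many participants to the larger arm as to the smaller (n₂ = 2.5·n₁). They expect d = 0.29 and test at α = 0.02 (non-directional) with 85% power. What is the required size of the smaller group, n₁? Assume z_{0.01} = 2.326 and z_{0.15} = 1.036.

With allocation ratio k = n₂/n₁ = 2.5, Var(x̄₁−x̄₂) = σ²(1/n₁ + 1/(k·n₁)) = σ²·(k+1)/(k·n₁).
So n₁ = (1 + 1/k)·((z_{α/2} + z_β)/d)² = 1.400 × (3.362/0.29)².
n₁ = 1.400 × 134.40 = 188.2.
Round up: n₁ = 189, giving n₂ = ⌈2.5 × 189⌉ = ⌈472.5⌉ = 473.

n₁ = 189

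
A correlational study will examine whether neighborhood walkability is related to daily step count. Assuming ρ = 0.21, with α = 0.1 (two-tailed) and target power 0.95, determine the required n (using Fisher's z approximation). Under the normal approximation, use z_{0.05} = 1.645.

Fisher's z: C = ½·ln((1+r)/(1−r)) = ½·ln(1.5316) = 0.2132.
n = ((z_{α/2} + z_β)/C)² + 3.
(1.645 + 1.645) / 0.2132 = 3.290 / 0.2132 = 15.432.
n = 15.432² + 3 = 238.13 + 3 = 241.1.
Round up.

n = 242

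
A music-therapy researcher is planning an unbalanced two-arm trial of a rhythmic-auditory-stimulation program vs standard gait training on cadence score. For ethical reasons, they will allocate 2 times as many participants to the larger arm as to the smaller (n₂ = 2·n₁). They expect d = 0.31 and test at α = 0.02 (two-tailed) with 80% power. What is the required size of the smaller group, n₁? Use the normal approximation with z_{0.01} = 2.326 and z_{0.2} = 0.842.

n₁ = 157

With allocation ratio k = n₂/n₁ = 2, Var(x̄₁−x̄₂) = σ²(1/n₁ + 1/(k·n₁)) = σ²·(k+1)/(k·n₁).
So n₁ = (1 + 1/k)·((z_{α/2} + z_β)/d)² = 1.500 × (3.168/0.31)².
n₁ = 1.500 × 104.44 = 156.7.
Round up: n₁ = 157, giving n₂ = 2 × 157 = 314.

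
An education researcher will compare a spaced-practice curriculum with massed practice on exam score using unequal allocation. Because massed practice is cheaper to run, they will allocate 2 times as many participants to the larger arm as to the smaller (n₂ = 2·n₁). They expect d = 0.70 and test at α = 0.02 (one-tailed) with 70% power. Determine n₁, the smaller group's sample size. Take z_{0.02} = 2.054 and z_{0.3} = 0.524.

n₁ = 21

With allocation ratio k = n₂/n₁ = 2, Var(x̄₁−x̄₂) = σ²(1/n₁ + 1/(k·n₁)) = σ²·(k+1)/(k·n₁).
So n₁ = (1 + 1/k)·((z_{α} + z_β)/d)² = 1.500 × (2.578/0.70)².
n₁ = 1.500 × 13.56 = 20.3.
Round up: n₁ = 21, giving n₂ = 2 × 21 = 42.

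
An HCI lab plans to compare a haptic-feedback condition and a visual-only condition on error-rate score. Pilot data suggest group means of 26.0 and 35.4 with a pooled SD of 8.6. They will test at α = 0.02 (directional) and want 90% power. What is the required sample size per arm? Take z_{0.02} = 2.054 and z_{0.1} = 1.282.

n = 19 per group

Cohen's d = |M₁ − M₂| / SD_pooled = |26.0 − 35.4| / 8.6 = 9.4 / 8.6 = 1.093.
For two independent groups with equal n: n = 2·((z_{α} + z_β) / d)².
z_{α} + z_β = 2.054 + 1.282 = 3.336.
n = 2 × (3.336 / 1.093)² = 2 × 3.052² = 2 × 9.32 = 18.6.
Round up to the next whole participant.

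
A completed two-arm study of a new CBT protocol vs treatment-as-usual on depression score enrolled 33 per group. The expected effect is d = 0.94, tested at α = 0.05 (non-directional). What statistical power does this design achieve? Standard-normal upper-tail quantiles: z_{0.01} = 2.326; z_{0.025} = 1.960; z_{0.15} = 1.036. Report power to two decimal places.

power ≈ 0.97

For two equal groups, power = Φ(d·√(n/2) − z_{α/2}).
d·√(n/2) = 0.94 × √(33/2) = 0.94 × 4.062 = 3.818.
z_β = 3.818 − 1.960 = 1.858.
Power = Φ(1.858) = 0.968.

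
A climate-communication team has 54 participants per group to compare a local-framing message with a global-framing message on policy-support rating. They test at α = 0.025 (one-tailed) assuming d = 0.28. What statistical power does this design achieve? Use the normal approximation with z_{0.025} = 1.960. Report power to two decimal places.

For two equal groups, power = Φ(d·√(n/2) − z_{α}).
d·√(n/2) = 0.28 × √(54/2) = 0.28 × 5.196 = 1.455.
z_β = 1.455 − 1.960 = -0.505.
Power = Φ(-0.505) = 0.307.

power ≈ 0.31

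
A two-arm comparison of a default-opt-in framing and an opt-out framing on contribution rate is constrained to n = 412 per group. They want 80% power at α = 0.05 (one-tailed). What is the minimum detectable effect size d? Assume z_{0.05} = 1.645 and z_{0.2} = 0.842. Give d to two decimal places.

For two independent groups of n = 412 each: d_min = (z_{α} + z_β)·√(2/n).
z-sum = 1.645 + 0.842 = 2.487.
d_min = 2.487 × √(2/412) = 2.487 × 0.0697 = 0.173.

d_min ≈ 0.17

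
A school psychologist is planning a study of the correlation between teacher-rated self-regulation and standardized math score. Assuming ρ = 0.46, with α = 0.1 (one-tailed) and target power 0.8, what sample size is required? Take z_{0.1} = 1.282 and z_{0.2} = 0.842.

Fisher's z: C = ½·ln((1+r)/(1−r)) = ½·ln(2.7037) = 0.4973.
n = ((z_{α} + z_β)/C)² + 3.
(1.282 + 0.842) / 0.4973 = 2.124 / 0.4973 = 4.271.
n = 4.271² + 3 = 18.24 + 3 = 21.2.
Round up.

n = 22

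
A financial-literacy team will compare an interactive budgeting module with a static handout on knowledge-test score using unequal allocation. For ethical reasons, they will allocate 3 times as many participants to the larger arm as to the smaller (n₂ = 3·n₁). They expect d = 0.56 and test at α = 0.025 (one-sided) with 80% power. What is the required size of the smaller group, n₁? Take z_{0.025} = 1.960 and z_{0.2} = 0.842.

n₁ = 34

With allocation ratio k = n₂/n₁ = 3, Var(x̄₁−x̄₂) = σ²(1/n₁ + 1/(k·n₁)) = σ²·(k+1)/(k·n₁).
So n₁ = (1 + 1/k)·((z_{α} + z_β)/d)² = 1.333 × (2.802/0.56)².
n₁ = 1.333 × 25.04 = 33.4.
Round up: n₁ = 34, giving n₂ = 3 × 34 = 102.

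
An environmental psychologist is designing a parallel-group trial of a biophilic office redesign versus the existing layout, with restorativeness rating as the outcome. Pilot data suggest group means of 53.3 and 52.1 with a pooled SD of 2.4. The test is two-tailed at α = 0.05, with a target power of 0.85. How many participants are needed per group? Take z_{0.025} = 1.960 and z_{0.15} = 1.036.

n = 72 per group

Cohen's d = |M₁ − M₂| / SD_pooled = |53.3 − 52.1| / 2.4 = 1.2 / 2.4 = 0.500.
For two independent groups with equal n: n = 2·((z_{α/2} + z_β) / d)².
z_{α/2} + z_β = 1.960 + 1.036 = 2.996.
n = 2 × (2.996 / 0.500)² = 2 × 5.992² = 2 × 35.90 = 71.8.
Round up to the next whole participant.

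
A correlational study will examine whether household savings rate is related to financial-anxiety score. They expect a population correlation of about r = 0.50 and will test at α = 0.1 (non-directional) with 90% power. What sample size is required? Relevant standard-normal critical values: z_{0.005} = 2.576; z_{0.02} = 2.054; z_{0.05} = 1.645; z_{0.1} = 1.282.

n = 32

Fisher's z: C = ½·ln((1+r)/(1−r)) = ½·ln(3.0000) = 0.5493.
n = ((z_{α/2} + z_β)/C)² + 3.
(1.645 + 1.282) / 0.5493 = 2.927 / 0.5493 = 5.329.
n = 5.329² + 3 = 28.39 + 3 = 31.4.
Round up.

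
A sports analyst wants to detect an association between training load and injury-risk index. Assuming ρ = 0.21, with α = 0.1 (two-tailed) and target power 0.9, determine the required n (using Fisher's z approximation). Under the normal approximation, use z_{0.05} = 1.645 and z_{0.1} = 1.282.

n = 192

Fisher's z: C = ½·ln((1+r)/(1−r)) = ½·ln(1.5316) = 0.2132.
n = ((z_{α/2} + z_β)/C)² + 3.
(1.645 + 1.282) / 0.2132 = 2.927 / 0.2132 = 13.729.
n = 13.729² + 3 = 188.48 + 3 = 191.5.
Round up.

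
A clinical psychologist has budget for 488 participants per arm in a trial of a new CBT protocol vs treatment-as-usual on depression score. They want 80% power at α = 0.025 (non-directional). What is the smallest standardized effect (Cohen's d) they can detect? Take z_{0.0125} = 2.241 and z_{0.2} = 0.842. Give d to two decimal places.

d_min ≈ 0.20

For two independent groups of n = 488 each: d_min = (z_{α/2} + z_β)·√(2/n).
z-sum = 2.241 + 0.842 = 3.083.
d_min = 3.083 × √(2/488) = 3.083 × 0.0640 = 0.197.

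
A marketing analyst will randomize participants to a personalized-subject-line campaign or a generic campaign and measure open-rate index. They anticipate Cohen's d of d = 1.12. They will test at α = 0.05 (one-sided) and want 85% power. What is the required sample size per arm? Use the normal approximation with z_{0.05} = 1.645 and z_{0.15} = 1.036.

For two independent groups with equal n: n = 2·((z_{α} + z_β) / d)².
z_{α} + z_β = 1.645 + 1.036 = 2.681.
n = 2 × (2.681 / 1.12)² = 2 × 2.394² = 2 × 5.73 = 11.5.
Round up to the next whole participant.

n = 12 per group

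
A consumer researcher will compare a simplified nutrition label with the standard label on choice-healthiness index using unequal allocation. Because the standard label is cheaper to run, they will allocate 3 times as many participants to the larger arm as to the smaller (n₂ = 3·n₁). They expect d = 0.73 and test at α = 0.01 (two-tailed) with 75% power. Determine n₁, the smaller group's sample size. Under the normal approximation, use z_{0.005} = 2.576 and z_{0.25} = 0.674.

n₁ = 27

With allocation ratio k = n₂/n₁ = 3, Var(x̄₁−x̄₂) = σ²(1/n₁ + 1/(k·n₁)) = σ²·(k+1)/(k·n₁).
So n₁ = (1 + 1/k)·((z_{α/2} + z_β)/d)² = 1.333 × (3.250/0.73)².
n₁ = 1.333 × 19.82 = 26.4.
Round up: n₁ = 27, giving n₂ = 3 × 27 = 81.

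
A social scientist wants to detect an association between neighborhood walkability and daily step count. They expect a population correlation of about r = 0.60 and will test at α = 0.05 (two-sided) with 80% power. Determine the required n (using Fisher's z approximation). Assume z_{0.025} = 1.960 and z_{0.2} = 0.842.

Fisher's z: C = ½·ln((1+r)/(1−r)) = ½·ln(4.0000) = 0.6931.
n = ((z_{α/2} + z_β)/C)² + 3.
(1.960 + 0.842) / 0.6931 = 2.802 / 0.6931 = 4.043.
n = 4.043² + 3 = 16.34 + 3 = 19.3.
Round up.

n = 20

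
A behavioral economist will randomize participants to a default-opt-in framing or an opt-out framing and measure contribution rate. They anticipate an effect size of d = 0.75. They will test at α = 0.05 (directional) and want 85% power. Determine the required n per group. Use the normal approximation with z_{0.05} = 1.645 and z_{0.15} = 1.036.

n = 26 per group

For two independent groups with equal n: n = 2·((z_{α} + z_β) / d)².
z_{α} + z_β = 1.645 + 1.036 = 2.681.
n = 2 × (2.681 / 0.75)² = 2 × 3.575² = 2 × 12.78 = 25.6.
Round up to the next whole participant.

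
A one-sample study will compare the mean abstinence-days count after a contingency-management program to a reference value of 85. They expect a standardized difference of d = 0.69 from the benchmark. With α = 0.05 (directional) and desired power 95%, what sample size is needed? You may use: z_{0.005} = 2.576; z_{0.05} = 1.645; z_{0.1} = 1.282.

n = 23

For a one-sample test: n = ((z_{α} + z_β) / d)².
z_{α} + z_β = 1.645 + 1.645 = 3.290.
n = (3.290 / 0.69)² = 4.768² = 22.73.
Round up.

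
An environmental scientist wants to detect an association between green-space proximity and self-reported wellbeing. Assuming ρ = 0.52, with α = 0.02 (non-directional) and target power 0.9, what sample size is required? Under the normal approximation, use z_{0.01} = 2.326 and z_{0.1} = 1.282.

n = 43

Fisher's z: C = ½·ln((1+r)/(1−r)) = ½·ln(3.1667) = 0.5763.
n = ((z_{α/2} + z_β)/C)² + 3.
(2.326 + 1.282) / 0.5763 = 3.608 / 0.5763 = 6.261.
n = 6.261² + 3 = 39.20 + 3 = 42.2.
Round up.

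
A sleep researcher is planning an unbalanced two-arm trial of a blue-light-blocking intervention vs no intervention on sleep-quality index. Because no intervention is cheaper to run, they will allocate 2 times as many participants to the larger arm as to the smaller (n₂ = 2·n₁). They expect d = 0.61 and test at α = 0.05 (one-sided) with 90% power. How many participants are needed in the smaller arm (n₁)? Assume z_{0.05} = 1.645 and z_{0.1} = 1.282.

With allocation ratio k = n₂/n₁ = 2, Var(x̄₁−x̄₂) = σ²(1/n₁ + 1/(k·n₁)) = σ²·(k+1)/(k·n₁).
So n₁ = (1 + 1/k)·((z_{α} + z_β)/d)² = 1.500 × (2.927/0.61)².
n₁ = 1.500 × 23.02 = 34.5.
Round up: n₁ = 35, giving n₂ = 2 × 35 = 70.

n₁ = 35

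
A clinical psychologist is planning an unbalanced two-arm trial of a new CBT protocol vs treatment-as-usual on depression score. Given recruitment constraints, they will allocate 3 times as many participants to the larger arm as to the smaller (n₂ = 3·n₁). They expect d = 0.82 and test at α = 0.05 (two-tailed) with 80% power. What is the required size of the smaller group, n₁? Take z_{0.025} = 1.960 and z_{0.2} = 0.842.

n₁ = 16

With allocation ratio k = n₂/n₁ = 3, Var(x̄₁−x̄₂) = σ²(1/n₁ + 1/(k·n₁)) = σ²·(k+1)/(k·n₁).
So n₁ = (1 + 1/k)·((z_{α/2} + z_β)/d)² = 1.333 × (2.802/0.82)².
n₁ = 1.333 × 11.68 = 15.6.
Round up: n₁ = 16, giving n₂ = 3 × 16 = 48.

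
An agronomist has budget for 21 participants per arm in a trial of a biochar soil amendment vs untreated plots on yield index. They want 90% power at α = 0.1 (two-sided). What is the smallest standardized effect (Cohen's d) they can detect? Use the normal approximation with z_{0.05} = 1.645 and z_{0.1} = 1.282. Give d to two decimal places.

d_min ≈ 0.90

For two independent groups of n = 21 each: d_min = (z_{α/2} + z_β)·√(2/n).
z-sum = 1.645 + 1.282 = 2.927.
d_min = 2.927 × √(2/21) = 2.927 × 0.3086 = 0.903.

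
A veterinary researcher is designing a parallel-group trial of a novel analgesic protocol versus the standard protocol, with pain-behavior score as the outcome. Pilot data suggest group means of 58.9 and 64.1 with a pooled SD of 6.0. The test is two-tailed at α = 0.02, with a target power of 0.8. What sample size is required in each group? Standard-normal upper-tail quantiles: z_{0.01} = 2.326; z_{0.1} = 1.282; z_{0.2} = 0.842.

Cohen's d = |M₁ − M₂| / SD_pooled = |58.9 − 64.1| / 6.0 = 5.2 / 6.0 = 0.867.
For two independent groups with equal n: n = 2·((z_{α/2} + z_β) / d)².
z_{α/2} + z_β = 2.326 + 0.842 = 3.168.
n = 2 × (3.168 / 0.867)² = 2 × 3.654² = 2 × 13.35 = 26.7.
Round up to the next whole participant.

n = 27 per group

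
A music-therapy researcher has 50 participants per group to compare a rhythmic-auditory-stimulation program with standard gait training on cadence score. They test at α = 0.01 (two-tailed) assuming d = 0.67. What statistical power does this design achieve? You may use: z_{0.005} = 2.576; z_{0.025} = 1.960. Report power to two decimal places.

For two equal groups, power = Φ(d·√(n/2) − z_{α/2}).
d·√(n/2) = 0.67 × √(50/2) = 0.67 × 5.000 = 3.350.
z_β = 3.350 − 2.576 = 0.774.
Power = Φ(0.774) = 0.781.

power ≈ 0.78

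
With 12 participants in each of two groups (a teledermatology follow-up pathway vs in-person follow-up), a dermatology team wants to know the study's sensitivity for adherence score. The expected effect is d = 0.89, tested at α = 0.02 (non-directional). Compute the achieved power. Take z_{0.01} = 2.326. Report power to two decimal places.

power ≈ 0.44

For two equal groups, power = Φ(d·√(n/2) − z_{α/2}).
d·√(n/2) = 0.89 × √(12/2) = 0.89 × 2.449 = 2.180.
z_β = 2.180 − 2.326 = -0.146.
Power = Φ(-0.146) = 0.442.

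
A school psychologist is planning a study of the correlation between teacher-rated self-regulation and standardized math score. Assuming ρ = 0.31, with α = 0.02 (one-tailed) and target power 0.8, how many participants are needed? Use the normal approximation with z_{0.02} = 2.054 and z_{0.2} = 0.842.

n = 85

Fisher's z: C = ½·ln((1+r)/(1−r)) = ½·ln(1.8986) = 0.3205.
n = ((z_{α} + z_β)/C)² + 3.
(2.054 + 0.842) / 0.3205 = 2.896 / 0.3205 = 9.036.
n = 9.036² + 3 = 81.65 + 3 = 84.6.
Round up.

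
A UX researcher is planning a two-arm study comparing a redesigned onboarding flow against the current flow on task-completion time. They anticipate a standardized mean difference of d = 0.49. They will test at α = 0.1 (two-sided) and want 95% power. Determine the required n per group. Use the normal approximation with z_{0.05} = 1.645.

n = 91 per group

For two independent groups with equal n: n = 2·((z_{α/2} + z_β) / d)².
z_{α/2} + z_β = 1.645 + 1.645 = 3.290.
n = 2 × (3.290 / 0.49)² = 2 × 6.714² = 2 × 45.08 = 90.2.
Round up to the next whole participant.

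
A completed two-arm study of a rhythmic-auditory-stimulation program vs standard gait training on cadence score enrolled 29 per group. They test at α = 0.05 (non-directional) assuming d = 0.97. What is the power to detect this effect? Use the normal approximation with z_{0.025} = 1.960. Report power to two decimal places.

power ≈ 0.96

For two equal groups, power = Φ(d·√(n/2) − z_{α/2}).
d·√(n/2) = 0.97 × √(29/2) = 0.97 × 3.808 = 3.694.
z_β = 3.694 − 1.960 = 1.734.
Power = Φ(1.734) = 0.959.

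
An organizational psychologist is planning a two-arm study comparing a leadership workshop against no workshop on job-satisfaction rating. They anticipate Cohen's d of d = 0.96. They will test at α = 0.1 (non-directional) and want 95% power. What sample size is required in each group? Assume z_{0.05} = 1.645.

For two independent groups with equal n: n = 2·((z_{α/2} + z_β) / d)².
z_{α/2} + z_β = 1.645 + 1.645 = 3.290.
n = 2 × (3.290 / 0.96)² = 2 × 3.427² = 2 × 11.74 = 23.5.
Round up to the next whole participant.

n = 24 per group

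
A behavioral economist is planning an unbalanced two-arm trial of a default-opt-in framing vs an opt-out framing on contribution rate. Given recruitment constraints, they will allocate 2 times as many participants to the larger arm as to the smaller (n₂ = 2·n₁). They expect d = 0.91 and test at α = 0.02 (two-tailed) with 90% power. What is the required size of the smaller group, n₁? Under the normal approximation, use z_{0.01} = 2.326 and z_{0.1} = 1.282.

With allocation ratio k = n₂/n₁ = 2, Var(x̄₁−x̄₂) = σ²(1/n₁ + 1/(k·n₁)) = σ²·(k+1)/(k·n₁).
So n₁ = (1 + 1/k)·((z_{α/2} + z_β)/d)² = 1.500 × (3.608/0.91)².
n₁ = 1.500 × 15.72 = 23.6.
Round up: n₁ = 24, giving n₂ = 2 × 24 = 48.

n₁ = 24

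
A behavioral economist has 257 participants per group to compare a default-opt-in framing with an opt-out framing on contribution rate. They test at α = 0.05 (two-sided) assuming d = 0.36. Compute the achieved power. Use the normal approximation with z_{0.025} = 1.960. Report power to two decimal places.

power ≈ 0.98

For two equal groups, power = Φ(d·√(n/2) − z_{α/2}).
d·√(n/2) = 0.36 × √(257/2) = 0.36 × 11.336 = 4.081.
z_β = 4.081 − 1.960 = 2.121.
Power = Φ(2.121) = 0.983.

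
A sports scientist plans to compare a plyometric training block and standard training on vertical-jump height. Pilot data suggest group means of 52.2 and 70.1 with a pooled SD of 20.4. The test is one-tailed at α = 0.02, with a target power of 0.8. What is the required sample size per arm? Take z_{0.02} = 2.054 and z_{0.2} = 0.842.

n = 22 per group

Cohen's d = |M₁ − M₂| / SD_pooled = |52.2 − 70.1| / 20.4 = 17.9 / 20.4 = 0.877.
For two independent groups with equal n: n = 2·((z_{α} + z_β) / d)².
z_{α} + z_β = 2.054 + 0.842 = 2.896.
n = 2 × (2.896 / 0.877)² = 2 × 3.302² = 2 × 10.90 = 21.8.
Round up to the next whole participant.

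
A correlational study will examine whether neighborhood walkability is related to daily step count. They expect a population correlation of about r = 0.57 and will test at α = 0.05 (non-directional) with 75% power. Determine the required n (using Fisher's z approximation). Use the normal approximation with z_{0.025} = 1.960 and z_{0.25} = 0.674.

Fisher's z: C = ½·ln((1+r)/(1−r)) = ½·ln(3.6512) = 0.6475.
n = ((z_{α/2} + z_β)/C)² + 3.
(1.960 + 0.674) / 0.6475 = 2.634 / 0.6475 = 4.068.
n = 4.068² + 3 = 16.55 + 3 = 19.5.
Round up.

n = 20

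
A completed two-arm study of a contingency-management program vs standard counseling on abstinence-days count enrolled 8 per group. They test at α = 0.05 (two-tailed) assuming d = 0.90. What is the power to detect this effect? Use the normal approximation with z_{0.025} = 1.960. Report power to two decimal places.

power ≈ 0.44

For two equal groups, power = Φ(d·√(n/2) − z_{α/2}).
d·√(n/2) = 0.90 × √(8/2) = 0.90 × 2.000 = 1.800.
z_β = 1.800 − 1.960 = -0.160.
Power = Φ(-0.160) = 0.436.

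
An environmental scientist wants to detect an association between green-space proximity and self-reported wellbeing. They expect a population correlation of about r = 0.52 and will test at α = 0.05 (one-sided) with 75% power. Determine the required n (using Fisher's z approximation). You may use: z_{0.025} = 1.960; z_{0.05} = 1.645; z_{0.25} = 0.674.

Fisher's z: C = ½·ln((1+r)/(1−r)) = ½·ln(3.1667) = 0.5763.
n = ((z_{α} + z_β)/C)² + 3.
(1.645 + 0.674) / 0.5763 = 2.319 / 0.5763 = 4.024.
n = 4.024² + 3 = 16.19 + 3 = 19.2.
Round up.

n = 20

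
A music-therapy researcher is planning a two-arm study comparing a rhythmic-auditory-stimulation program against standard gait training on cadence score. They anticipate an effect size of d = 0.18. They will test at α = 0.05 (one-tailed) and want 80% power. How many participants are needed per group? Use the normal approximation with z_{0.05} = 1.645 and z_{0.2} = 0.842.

For two independent groups with equal n: n = 2·((z_{α} + z_β) / d)².
z_{α} + z_β = 1.645 + 0.842 = 2.487.
n = 2 × (2.487 / 0.18)² = 2 × 13.817² = 2 × 190.90 = 381.8.
Round up to the next whole participant.

n = 382 per group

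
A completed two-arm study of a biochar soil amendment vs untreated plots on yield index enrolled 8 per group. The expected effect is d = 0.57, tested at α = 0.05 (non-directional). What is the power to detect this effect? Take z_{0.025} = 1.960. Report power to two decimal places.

power ≈ 0.21

For two equal groups, power = Φ(d·√(n/2) − z_{α/2}).
d·√(n/2) = 0.57 × √(8/2) = 0.57 × 2.000 = 1.140.
z_β = 1.140 − 1.960 = -0.820.
Power = Φ(-0.820) = 0.206.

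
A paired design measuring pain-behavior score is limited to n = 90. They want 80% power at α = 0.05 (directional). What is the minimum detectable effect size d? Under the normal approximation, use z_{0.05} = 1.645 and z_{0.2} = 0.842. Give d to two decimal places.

For a single sample (or paired design) of n = 90: d_min = (z_{α} + z_β)/√n.
z-sum = 1.645 + 0.842 = 2.487.
d_min = 2.487 / √90 = 2.487 / 9.487 = 0.262.

d_min ≈ 0.26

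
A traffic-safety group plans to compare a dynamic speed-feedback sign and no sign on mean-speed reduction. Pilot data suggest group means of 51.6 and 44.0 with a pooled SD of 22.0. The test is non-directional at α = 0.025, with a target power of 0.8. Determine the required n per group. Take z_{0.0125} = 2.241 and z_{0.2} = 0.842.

Cohen's d = |M₁ − M₂| / SD_pooled = |51.6 − 44.0| / 22.0 = 7.6 / 22.0 = 0.345.
For two independent groups with equal n: n = 2·((z_{α/2} + z_β) / d)².
z_{α/2} + z_β = 2.241 + 0.842 = 3.083.
n = 2 × (3.083 / 0.345)² = 2 × 8.936² = 2 × 79.86 = 159.7.
Round up to the next whole participant.

n = 160 per group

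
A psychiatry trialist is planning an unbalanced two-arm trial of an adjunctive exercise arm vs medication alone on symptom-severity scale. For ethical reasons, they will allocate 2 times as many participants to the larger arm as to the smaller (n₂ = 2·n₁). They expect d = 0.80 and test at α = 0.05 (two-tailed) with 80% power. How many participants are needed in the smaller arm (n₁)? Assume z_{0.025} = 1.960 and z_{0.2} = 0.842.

n₁ = 19

With allocation ratio k = n₂/n₁ = 2, Var(x̄₁−x̄₂) = σ²(1/n₁ + 1/(k·n₁)) = σ²·(k+1)/(k·n₁).
So n₁ = (1 + 1/k)·((z_{α/2} + z_β)/d)² = 1.500 × (2.802/0.80)².
n₁ = 1.500 × 12.27 = 18.4.
Round up: n₁ = 19, giving n₂ = 2 × 19 = 38.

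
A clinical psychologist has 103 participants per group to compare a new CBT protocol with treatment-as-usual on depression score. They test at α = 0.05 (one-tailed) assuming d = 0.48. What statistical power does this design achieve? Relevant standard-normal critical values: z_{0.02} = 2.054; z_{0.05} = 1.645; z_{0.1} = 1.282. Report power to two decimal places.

power ≈ 0.96

For two equal groups, power = Φ(d·√(n/2) − z_{α}).
d·√(n/2) = 0.48 × √(103/2) = 0.48 × 7.176 = 3.445.
z_β = 3.445 − 1.645 = 1.800.
Power = Φ(1.800) = 0.964.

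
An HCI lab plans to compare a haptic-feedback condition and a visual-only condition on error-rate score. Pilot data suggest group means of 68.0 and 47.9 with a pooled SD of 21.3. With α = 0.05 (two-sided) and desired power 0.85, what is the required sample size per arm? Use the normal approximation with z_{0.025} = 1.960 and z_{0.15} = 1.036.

Cohen's d = |M₁ − M₂| / SD_pooled = |68.0 − 47.9| / 21.3 = 20.1 / 21.3 = 0.944.
For two independent groups with equal n: n = 2·((z_{α/2} + z_β) / d)².
z_{α/2} + z_β = 1.960 + 1.036 = 2.996.
n = 2 × (2.996 / 0.944)² = 2 × 3.174² = 2 × 10.07 = 20.1.
Round up to the next whole participant.

n = 21 per group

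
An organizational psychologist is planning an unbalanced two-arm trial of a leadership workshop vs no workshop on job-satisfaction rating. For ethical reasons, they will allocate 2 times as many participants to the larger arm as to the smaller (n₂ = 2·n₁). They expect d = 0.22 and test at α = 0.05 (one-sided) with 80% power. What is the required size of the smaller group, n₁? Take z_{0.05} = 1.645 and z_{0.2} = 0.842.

n₁ = 192

With allocation ratio k = n₂/n₁ = 2, Var(x̄₁−x̄₂) = σ²(1/n₁ + 1/(k·n₁)) = σ²·(k+1)/(k·n₁).
So n₁ = (1 + 1/k)·((z_{α} + z_β)/d)² = 1.500 × (2.487/0.22)².
n₁ = 1.500 × 127.79 = 191.7.
Round up: n₁ = 192, giving n₂ = 2 × 192 = 384.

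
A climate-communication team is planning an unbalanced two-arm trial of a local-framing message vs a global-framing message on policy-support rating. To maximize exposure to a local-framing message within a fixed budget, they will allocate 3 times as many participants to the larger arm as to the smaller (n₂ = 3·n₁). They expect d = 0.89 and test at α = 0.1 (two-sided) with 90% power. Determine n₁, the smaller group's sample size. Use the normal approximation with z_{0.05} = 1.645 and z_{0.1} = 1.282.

n₁ = 15

With allocation ratio k = n₂/n₁ = 3, Var(x̄₁−x̄₂) = σ²(1/n₁ + 1/(k·n₁)) = σ²·(k+1)/(k·n₁).
So n₁ = (1 + 1/k)·((z_{α/2} + z_β)/d)² = 1.333 × (2.927/0.89)².
n₁ = 1.333 × 10.82 = 14.4.
Round up: n₁ = 15, giving n₂ = 3 × 15 = 45.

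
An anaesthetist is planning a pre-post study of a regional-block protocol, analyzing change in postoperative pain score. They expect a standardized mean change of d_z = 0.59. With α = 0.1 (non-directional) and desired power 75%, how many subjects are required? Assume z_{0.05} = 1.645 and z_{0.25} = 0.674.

For a paired (one-sample on differences) test: n = ((z_{α/2} + z_β) / d)².
z_{α/2} + z_β = 1.645 + 0.674 = 2.319.
n = (2.319 / 0.59)² = 3.931² = 15.45.
Round up.

n = 16 pairs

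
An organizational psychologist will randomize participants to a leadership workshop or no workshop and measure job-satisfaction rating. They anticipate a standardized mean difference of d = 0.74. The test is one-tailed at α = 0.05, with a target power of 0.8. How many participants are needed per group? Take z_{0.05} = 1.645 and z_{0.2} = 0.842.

For two independent groups with equal n: n = 2·((z_{α} + z_β) / d)².
z_{α} + z_β = 1.645 + 0.842 = 2.487.
n = 2 × (2.487 / 0.74)² = 2 × 3.361² = 2 × 11.30 = 22.6.
Round up to the next whole participant.

n = 23 per group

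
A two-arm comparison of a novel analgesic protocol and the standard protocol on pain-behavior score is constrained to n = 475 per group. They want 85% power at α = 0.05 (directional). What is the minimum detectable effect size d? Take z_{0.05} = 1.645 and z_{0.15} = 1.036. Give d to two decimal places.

For two independent groups of n = 475 each: d_min = (z_{α} + z_β)·√(2/n).
z-sum = 1.645 + 1.036 = 2.681.
d_min = 2.681 × √(2/475) = 2.681 × 0.0649 = 0.174.

d_min ≈ 0.17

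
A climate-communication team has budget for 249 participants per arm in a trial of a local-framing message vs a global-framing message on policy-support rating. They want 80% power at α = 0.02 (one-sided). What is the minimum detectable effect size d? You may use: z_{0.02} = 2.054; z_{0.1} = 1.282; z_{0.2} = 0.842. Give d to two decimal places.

d_min ≈ 0.26

For two independent groups of n = 249 each: d_min = (z_{α} + z_β)·√(2/n).
z-sum = 2.054 + 0.842 = 2.896.
d_min = 2.896 × √(2/249) = 2.896 × 0.0896 = 0.260.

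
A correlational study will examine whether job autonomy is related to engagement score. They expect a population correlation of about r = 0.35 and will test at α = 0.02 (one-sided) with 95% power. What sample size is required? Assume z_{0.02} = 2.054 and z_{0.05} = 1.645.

n = 106

Fisher's z: C = ½·ln((1+r)/(1−r)) = ½·ln(2.0769) = 0.3654.
n = ((z_{α} + z_β)/C)² + 3.
(2.054 + 1.645) / 0.3654 = 3.699 / 0.3654 = 10.123.
n = 10.123² + 3 = 102.48 + 3 = 105.5.
Round up.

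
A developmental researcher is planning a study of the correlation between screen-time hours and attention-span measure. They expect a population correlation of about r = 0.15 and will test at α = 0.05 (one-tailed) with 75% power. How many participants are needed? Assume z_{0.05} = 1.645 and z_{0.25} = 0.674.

Fisher's z: C = ½·ln((1+r)/(1−r)) = ½·ln(1.3529) = 0.1511.
n = ((z_{α} + z_β)/C)² + 3.
(1.645 + 0.674) / 0.1511 = 2.319 / 0.1511 = 15.347.
n = 15.347² + 3 = 235.54 + 3 = 238.5.
Round up.

n = 239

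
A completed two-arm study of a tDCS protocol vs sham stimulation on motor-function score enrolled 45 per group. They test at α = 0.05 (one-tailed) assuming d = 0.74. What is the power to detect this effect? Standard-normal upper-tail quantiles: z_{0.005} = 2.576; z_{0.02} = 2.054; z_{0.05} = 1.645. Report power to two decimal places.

For two equal groups, power = Φ(d·√(n/2) − z_{α}).
d·√(n/2) = 0.74 × √(45/2) = 0.74 × 4.743 = 3.510.
z_β = 3.510 − 1.645 = 1.865.
Power = Φ(1.865) = 0.969.

power ≈ 0.97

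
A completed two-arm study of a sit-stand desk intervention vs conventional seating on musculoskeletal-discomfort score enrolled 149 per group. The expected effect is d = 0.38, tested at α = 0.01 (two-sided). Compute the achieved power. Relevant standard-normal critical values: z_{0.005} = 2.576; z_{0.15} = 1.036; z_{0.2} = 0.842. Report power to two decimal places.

For two equal groups, power = Φ(d·√(n/2) − z_{α/2}).
d·√(n/2) = 0.38 × √(149/2) = 0.38 × 8.631 = 3.280.
z_β = 3.280 − 2.576 = 0.704.
Power = Φ(0.704) = 0.759.

power ≈ 0.76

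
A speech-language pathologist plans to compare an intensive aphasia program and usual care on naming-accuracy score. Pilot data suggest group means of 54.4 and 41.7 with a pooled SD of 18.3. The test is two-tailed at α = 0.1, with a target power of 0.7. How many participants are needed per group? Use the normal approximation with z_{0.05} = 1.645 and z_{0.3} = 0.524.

n = 20 per group

Cohen's d = |M₁ − M₂| / SD_pooled = |54.4 − 41.7| / 18.3 = 12.7 / 18.3 = 0.694.
For two independent groups with equal n: n = 2·((z_{α/2} + z_β) / d)².
z_{α/2} + z_β = 1.645 + 0.524 = 2.169.
n = 2 × (2.169 / 0.694)² = 2 × 3.125² = 2 × 9.77 = 19.5.
Round up to the next whole participant.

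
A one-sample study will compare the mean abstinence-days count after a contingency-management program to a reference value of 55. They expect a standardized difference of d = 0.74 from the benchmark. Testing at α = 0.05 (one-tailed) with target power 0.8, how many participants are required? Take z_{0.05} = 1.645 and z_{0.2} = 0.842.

For a one-sample test: n = ((z_{α} + z_β) / d)².
z_{α} + z_β = 1.645 + 0.842 = 2.487.
n = (2.487 / 0.74)² = 3.361² = 11.30.
Round up.

n = 12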